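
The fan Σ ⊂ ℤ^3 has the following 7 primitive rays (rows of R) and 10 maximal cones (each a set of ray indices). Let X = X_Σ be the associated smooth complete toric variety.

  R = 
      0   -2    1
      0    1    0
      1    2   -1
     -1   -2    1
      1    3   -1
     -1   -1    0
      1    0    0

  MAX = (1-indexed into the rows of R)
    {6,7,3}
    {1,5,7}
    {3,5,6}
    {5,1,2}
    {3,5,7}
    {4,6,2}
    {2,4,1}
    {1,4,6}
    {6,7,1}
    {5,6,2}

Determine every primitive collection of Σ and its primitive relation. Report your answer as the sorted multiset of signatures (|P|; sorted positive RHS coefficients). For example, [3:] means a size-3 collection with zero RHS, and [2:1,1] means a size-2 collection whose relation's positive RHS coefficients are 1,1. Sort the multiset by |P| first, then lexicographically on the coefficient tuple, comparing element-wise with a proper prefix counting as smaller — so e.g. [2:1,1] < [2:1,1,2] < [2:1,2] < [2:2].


Primitive collections (9):

  P = {3,4}:  v_{3} + v_{4} = 0  so sig = [2:]
  P = {1,3}:  v_{1} + v_{3} = v_{7}  so sig = [2:1]
  P = {2,3}:  v_{2} + v_{3} = v_{5}  so sig = [2:1]
  P = {4,5}:  v_{4} + v_{5} = v_{2}  so sig = [2:1]
  P = {4,7}:  v_{4} + v_{7} = v_{1}  so sig = [2:1]
  P = {2,7}:  v_{2} + v_{7} = v_{1} + v_{5}  so sig = [2:1,1]
  P = {1,5,6}:  v_{1} + v_{5} + v_{6} = 0  so sig = [3:]
  P = {1,2,6}:  v_{1} + v_{2} + v_{6} = v_{4}  so sig = [3:1]
  P = {5,6,7}:  v_{5} + v_{6} + v_{7} = v_{3}  so sig = [3:1]

so the primitive-relation signature multiset is
[[2:], [2:1], [2:1], [2:1], [2:1], [2:1,1], [3:], [3:1], [3:1]]


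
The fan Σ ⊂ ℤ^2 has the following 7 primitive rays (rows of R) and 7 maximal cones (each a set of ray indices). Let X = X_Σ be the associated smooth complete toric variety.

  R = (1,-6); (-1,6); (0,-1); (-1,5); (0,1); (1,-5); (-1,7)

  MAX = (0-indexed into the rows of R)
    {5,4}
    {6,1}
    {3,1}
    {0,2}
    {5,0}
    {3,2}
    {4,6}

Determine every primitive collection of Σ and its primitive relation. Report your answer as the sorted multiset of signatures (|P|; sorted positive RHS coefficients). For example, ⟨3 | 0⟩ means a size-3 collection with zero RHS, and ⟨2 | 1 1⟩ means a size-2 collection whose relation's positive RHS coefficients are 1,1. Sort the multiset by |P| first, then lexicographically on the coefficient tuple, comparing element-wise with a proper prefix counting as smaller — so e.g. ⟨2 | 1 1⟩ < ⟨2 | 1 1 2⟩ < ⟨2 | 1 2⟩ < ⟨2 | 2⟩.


The 14 primitive collections of Σ (r=7, n=2):

  P={0,1}:  v_{0} + v_{1} = 0  ⟹  sig = ⟨2 | 0⟩
  P={2,4}:  v_{2} + v_{4} = 0  ⟹  sig = ⟨2 | 0⟩
  P={3,5}:  v_{3} + v_{5} = 0  ⟹  sig = ⟨2 | 0⟩
  P={0,3}:  v_{0} + v_{3} = v_{2}  ⟹  sig = ⟨2 | 1⟩
  P={0,4}:  v_{0} + v_{4} = v_{5}  ⟹  sig = ⟨2 | 1⟩
  P={0,6}:  v_{0} + v_{6} = v_{4}  ⟹  sig = ⟨2 | 1⟩
  P={1,2}:  v_{1} + v_{2} = v_{3}  ⟹  sig = ⟨2 | 1⟩
  P={1,4}:  v_{1} + v_{4} = v_{6}  ⟹  sig = ⟨2 | 1⟩
  P={1,5}:  v_{1} + v_{5} = v_{4}  ⟹  sig = ⟨2 | 1⟩
  P={2,5}:  v_{2} + v_{5} = v_{0}  ⟹  sig = ⟨2 | 1⟩
  P={2,6}:  v_{2} + v_{6} = v_{1}  ⟹  sig = ⟨2 | 1⟩
  P={3,4}:  v_{3} + v_{4} = v_{1}  ⟹  sig = ⟨2 | 1⟩
  P={3,6}:  v_{3} + v_{6} = 2·v_{1}  ⟹  sig = ⟨2 | 2⟩
  P={5,6}:  v_{5} + v_{6} = 2·v_{4}  ⟹  sig = ⟨2 | 2⟩

Hence PRS(X_Σ) =
{ ⟨2 | 0⟩ ×3,  ⟨2 | 1⟩ ×9,  ⟨2 | 2⟩ ×2 }


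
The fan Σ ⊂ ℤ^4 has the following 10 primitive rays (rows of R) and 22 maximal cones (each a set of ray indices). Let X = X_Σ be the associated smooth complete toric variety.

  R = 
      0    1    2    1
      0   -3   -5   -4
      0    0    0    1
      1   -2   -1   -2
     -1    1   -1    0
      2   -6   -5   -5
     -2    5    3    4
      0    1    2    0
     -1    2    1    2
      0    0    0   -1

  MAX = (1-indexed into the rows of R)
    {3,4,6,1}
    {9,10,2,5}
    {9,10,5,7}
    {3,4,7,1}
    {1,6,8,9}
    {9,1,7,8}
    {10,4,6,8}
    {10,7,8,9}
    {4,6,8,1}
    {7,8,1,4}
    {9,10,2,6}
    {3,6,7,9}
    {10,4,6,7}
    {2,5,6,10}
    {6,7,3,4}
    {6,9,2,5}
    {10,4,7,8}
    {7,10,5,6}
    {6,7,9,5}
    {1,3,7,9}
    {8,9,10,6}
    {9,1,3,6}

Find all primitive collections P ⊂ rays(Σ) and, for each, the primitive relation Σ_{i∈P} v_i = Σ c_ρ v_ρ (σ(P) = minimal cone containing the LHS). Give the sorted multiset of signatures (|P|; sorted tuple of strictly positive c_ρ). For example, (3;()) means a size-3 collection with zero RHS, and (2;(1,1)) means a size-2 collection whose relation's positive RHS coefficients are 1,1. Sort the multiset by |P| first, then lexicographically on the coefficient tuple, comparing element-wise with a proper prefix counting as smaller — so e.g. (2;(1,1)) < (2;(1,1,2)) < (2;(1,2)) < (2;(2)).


17 minimal non-faces of Δ(Σ) (on 10 rays):

  {3,10}:  v_{3} + v_{10} = 0  so sig = (2;())
  {4,9}:  v_{4} + v_{9} = 0  so sig = (2;())
  {1,10}:  v_{1} + v_{10} = v_{8}  so sig = (2;(1))
  {3,8}:  v_{3} + v_{8} = v_{1}  so sig = (2;(1))
  {1,5}:  v_{1} + v_{5} = v_{9} + v_{10}  so sig = (2;(1,1))
  {2,3}:  v_{2} + v_{3} = v_{5} + v_{6} + v_{9}  so sig = (2;(1,1,1))
  {2,4}:  v_{2} + v_{4} = v_{5} + v_{6} + v_{10}  so sig = (2;(1,1,1))
  {3,5}:  v_{3} + v_{5} = v_{6} + v_{7} + v_{9}  so sig = (2;(1,1,1))
  {4,5}:  v_{4} + v_{5} = v_{6} + v_{7} + v_{10}  so sig = (2;(1,1,1))
  {5,8}:  v_{5} + v_{8} = v_{9} + 2·v_{10}  so sig = (2;(1,2))
  {1,2}:  v_{1} + v_{2} = v_{6} + 2·v_{9} + 2·v_{10}  so sig = (2;(1,2,2))
  {2,8}:  v_{2} + v_{8} = v_{6} + 2·v_{9} + 3·v_{10}  so sig = (2;(1,2,3))
  {2,7}:  v_{2} + v_{7} = 2·v_{5}  so sig = (2;(2))
  {1,6,7}:  v_{1} + v_{6} + v_{7} = 0  so sig = (3;())
  {6,7,8}:  v_{6} + v_{7} + v_{8} = v_{10}  so sig = (3;(1))
  {5,6,9,10}:  v_{5} + v_{6} + v_{9} + v_{10} = v_{2}  so sig = (4;(1))
  {6,7,9,10}:  v_{6} + v_{7} + v_{9} + v_{10} = v_{5}  so sig = (4;(1))

Signatures (|P|; sorted positive RHS coefficients), sorted:
{ (2;()) ×2,  (2;(1)) ×2,  (2;(1,1)),  (2;(1,1,1)) ×4,  (2;(1,2)),  (2;(1,2,2)),  (2;(1,2,3)),  (2;(2)),  (3;()),  (3;(1)),  (4;(1)) ×2 }


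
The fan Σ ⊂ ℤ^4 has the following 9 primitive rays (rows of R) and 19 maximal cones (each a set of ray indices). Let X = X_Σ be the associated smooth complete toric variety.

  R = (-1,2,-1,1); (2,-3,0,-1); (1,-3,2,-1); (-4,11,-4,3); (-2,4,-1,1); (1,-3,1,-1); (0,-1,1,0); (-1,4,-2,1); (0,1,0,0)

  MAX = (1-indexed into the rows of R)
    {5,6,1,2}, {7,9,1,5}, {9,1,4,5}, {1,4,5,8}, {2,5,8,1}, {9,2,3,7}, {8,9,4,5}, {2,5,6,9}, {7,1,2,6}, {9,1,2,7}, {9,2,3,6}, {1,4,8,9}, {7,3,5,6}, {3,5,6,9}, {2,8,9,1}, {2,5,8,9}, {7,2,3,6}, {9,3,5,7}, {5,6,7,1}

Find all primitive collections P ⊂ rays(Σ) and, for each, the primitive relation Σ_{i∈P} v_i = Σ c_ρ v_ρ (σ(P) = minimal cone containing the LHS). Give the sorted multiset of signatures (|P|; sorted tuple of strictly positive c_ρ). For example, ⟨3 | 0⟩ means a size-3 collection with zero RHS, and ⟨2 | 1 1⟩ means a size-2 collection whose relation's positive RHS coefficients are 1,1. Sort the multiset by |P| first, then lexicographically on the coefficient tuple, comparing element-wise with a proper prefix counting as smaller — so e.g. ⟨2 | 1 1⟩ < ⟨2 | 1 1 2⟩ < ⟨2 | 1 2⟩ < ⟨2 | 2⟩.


Δ(Σ) — 9 vertices, 14 min non-faces:

  P={1,3}:  v_{1} + v_{3} = v_{7}  ⇒ sig = ⟨2 | 1⟩
  P={3,8}:  v_{3} + v_{8} = v_{9}  ⇒ sig = ⟨2 | 1⟩
  P={4,6}:  v_{4} + v_{6} = v_{5} + v_{8}  ⇒ sig = ⟨2 | 1 1⟩
  P={6,8}:  v_{6} + v_{8} = v_{2} + v_{5}  ⇒ sig = ⟨2 | 1 1⟩
  P={7,8}:  v_{7} + v_{8} = v_{1} + v_{9}  ⇒ sig = ⟨2 | 1 1⟩
  P={3,4}:  v_{3} + v_{4} = v_{1} + v_{5} + 2·v_{9}  ⇒ sig = ⟨2 | 1 1 2⟩
  P={4,7}:  v_{4} + v_{7} = 2·v_{1} + v_{5} + 2·v_{9}  ⇒ sig = ⟨2 | 1 2 2⟩
  P={2,4}:  v_{2} + v_{4} = 2·v_{8}  ⇒ sig = ⟨2 | 2⟩
  P={1,6,9}:  v_{1} + v_{6} + v_{9} = 0  ⇒ sig = ⟨3 | 0⟩
  P={2,5,7}:  v_{2} + v_{5} + v_{7} = 0  ⇒ sig = ⟨3 | 0⟩
  P={6,7,9}:  v_{6} + v_{7} + v_{9} = v_{3}  ⇒ sig = ⟨3 | 1⟩
  P={2,3,5}:  v_{2} + v_{3} + v_{5} = v_{6} + v_{9}  ⇒ sig = ⟨3 | 1 1⟩
  P={1,2,5,9}:  v_{1} + v_{2} + v_{5} + v_{9} = v_{8}  ⇒ sig = ⟨4 | 1⟩
  P={1,5,8,9}:  v_{1} + v_{5} + v_{8} + v_{9} = v_{4}  ⇒ sig = ⟨4 | 1⟩

so the primitive-relation signature multiset is
    |P|=2: 8 collections, coeffs (1), (1), (1,1), (1,1), (1,1), (1,1,2), (1,2,2), (2)
    |P|=3: 4 collections, coeffs (), (), (1), (1,1)
    |P|=4: 2 collections, coeffs (1), (1)


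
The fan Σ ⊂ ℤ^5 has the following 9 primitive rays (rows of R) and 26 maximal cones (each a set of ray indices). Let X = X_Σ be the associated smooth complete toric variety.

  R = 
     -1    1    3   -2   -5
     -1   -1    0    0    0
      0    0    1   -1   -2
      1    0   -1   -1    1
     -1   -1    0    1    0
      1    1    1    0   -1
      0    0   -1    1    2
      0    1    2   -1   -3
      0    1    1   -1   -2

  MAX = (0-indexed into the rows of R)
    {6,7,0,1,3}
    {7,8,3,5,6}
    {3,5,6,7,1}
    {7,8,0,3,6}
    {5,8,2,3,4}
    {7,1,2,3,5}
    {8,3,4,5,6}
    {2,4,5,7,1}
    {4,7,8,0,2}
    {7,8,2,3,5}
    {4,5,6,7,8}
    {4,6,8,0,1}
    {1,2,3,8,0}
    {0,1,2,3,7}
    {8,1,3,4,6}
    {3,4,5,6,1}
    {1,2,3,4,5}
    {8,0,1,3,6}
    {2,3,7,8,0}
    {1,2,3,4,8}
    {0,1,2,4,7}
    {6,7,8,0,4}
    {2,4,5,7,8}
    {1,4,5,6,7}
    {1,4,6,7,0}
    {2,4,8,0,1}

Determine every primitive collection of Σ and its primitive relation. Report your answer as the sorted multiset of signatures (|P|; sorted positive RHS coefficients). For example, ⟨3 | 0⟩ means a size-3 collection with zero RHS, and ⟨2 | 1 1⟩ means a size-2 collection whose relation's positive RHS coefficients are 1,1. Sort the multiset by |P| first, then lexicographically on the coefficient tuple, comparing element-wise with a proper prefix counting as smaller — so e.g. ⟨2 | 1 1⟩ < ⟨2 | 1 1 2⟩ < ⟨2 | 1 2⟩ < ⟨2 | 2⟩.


The 6 primitive collections of Σ (r=9, n=5):

  P = {2,6}:  v_{2} + v_{6} = 0  →  sig = ⟨2 | 0⟩
  P = {0,5}:  v_{0} + v_{5} = 2·v_{7}  →  sig = ⟨2 | 2⟩
  P = {1,5,8}:  v_{1} + v_{5} + v_{8} = v_{7}  →  sig = ⟨3 | 1⟩
  P = {1,7,8}:  v_{1} + v_{7} + v_{8} = v_{0}  →  sig = ⟨3 | 1⟩
  P = {3,4,7}:  v_{3} + v_{4} + v_{7} = v_{2}  →  sig = ⟨3 | 1⟩
  P = {0,3,4}:  v_{0} + v_{3} + v_{4} = v_{1} + v_{2} + v_{8}  →  sig = ⟨3 | 1 1 1⟩

so the primitive-relation signature multiset is
    |P|=2: 2 collections, coeffs (), (2)
    |P|=3: 4 collections, coeffs (1), (1), (1), (1,1,1)


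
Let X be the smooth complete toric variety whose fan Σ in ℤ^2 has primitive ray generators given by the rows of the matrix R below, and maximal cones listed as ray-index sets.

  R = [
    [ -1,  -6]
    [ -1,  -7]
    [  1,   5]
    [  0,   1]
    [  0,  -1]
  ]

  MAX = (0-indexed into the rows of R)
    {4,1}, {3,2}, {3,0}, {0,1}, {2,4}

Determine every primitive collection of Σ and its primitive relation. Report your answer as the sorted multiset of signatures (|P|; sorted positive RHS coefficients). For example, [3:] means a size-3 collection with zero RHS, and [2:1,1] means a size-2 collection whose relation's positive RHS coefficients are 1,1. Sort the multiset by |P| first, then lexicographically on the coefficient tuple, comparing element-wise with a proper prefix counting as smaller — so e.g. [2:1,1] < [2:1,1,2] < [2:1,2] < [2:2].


The 5 primitive collections of Σ (r=5, n=2):

  P = {3,4}:  v_{3} + v_{4} = 0  ⇒ sig = [2:]
  P = {0,2}:  v_{0} + v_{2} = v_{4}  ⇒ sig = [2:1]
  P = {0,4}:  v_{0} + v_{4} = v_{1}  ⇒ sig = [2:1]
  P = {1,3}:  v_{1} + v_{3} = v_{0}  ⇒ sig = [2:1]
  P = {1,2}:  v_{1} + v_{2} = 2·v_{4}  ⇒ sig = [2:2]

so the primitive-relation signature multiset is
    |P|=2: 5 collections, coeffs (), (1), (1), (1), (2)


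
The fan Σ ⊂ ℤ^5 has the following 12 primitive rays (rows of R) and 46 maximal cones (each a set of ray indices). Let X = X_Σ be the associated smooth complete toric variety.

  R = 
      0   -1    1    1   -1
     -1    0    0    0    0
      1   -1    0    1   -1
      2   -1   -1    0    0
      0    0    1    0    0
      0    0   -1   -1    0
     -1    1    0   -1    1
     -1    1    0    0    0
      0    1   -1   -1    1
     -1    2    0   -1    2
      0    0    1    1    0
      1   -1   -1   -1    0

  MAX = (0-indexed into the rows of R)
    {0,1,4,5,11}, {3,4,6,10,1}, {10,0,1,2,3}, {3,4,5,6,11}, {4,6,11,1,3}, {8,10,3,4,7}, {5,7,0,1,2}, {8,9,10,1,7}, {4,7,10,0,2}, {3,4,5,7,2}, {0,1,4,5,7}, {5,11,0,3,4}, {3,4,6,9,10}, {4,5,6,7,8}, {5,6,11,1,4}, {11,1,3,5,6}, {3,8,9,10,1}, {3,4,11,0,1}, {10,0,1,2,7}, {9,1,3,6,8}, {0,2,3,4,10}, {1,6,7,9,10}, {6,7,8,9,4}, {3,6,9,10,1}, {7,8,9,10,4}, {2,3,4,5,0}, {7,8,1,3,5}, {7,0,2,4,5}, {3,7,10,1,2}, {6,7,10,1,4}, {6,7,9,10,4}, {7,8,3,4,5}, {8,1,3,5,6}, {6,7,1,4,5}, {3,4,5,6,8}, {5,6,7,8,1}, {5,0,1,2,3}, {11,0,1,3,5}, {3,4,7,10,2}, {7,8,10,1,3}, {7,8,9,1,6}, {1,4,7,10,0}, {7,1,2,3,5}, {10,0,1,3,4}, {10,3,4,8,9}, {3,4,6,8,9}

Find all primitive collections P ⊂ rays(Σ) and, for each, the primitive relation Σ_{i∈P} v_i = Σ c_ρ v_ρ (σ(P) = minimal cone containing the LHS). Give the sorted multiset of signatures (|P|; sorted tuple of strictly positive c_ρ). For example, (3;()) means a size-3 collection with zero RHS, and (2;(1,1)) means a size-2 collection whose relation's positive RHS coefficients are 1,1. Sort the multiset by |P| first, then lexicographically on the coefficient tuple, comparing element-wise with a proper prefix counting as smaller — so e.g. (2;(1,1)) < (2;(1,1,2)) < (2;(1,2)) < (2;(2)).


Primitive collections (22):

  P = {0,8}:  v_{0} + v_{8} = 0  →  sig = (2;())
  P = {2,6}:  v_{2} + v_{6} = 0  →  sig = (2;())
  P = {5,10}:  v_{5} + v_{10} = 0  →  sig = (2;())
  P = {7,11}:  v_{7} + v_{11} = v_{5}  →  sig = (2;(1))
  P = {0,6}:  v_{0} + v_{6} = v_{1} + v_{4}  →  sig = (2;(1,1))
  P = {0,9}:  v_{0} + v_{9} = v_{6} + v_{10}  →  sig = (2;(1,1))
  P = {2,8}:  v_{2} + v_{8} = v_{3} + v_{7}  →  sig = (2;(1,1))
  P = {2,9}:  v_{2} + v_{9} = v_{8} + v_{10}  →  sig = (2;(1,1))
  P = {5,9}:  v_{5} + v_{9} = v_{6} + v_{8}  →  sig = (2;(1,1))
  P = {2,11}:  v_{2} + v_{11} = v_{0} + v_{3} + v_{5}  →  sig = (2;(1,1,1))
  P = {8,11}:  v_{8} + v_{11} = v_{3} + v_{5} + v_{6}  →  sig = (2;(1,1,1))
  P = {10,11}:  v_{10} + v_{11} = v_{1} + v_{3} + v_{4}  →  sig = (2;(1,1,1))
  P = {9,11}:  v_{9} + v_{11} = v_{3} + 2·v_{6}  →  sig = (2;(1,2))
  P = {0,3,7}:  v_{0} + v_{3} + v_{7} = v_{2}  →  sig = (3;(1))
  P = {1,2,4}:  v_{1} + v_{2} + v_{4} = v_{0}  →  sig = (3;(1))
  P = {1,4,8}:  v_{1} + v_{4} + v_{8} = v_{6}  →  sig = (3;(1))
  P = {3,6,7}:  v_{3} + v_{6} + v_{7} = v_{8}  →  sig = (3;(1))
  P = {6,8,10}:  v_{6} + v_{8} + v_{10} = v_{9}  →  sig = (3;(1))
  P = {1,4,9}:  v_{1} + v_{4} + v_{9} = 2·v_{6} + v_{10}  →  sig = (3;(1,2))
  P = {3,7,9}:  v_{3} + v_{7} + v_{9} = 2·v_{8} + v_{10}  →  sig = (3;(1,2))
  P = {1,3,4,7}:  v_{1} + v_{3} + v_{4} + v_{7} = 0  →  sig = (4;())
  P = {1,3,4,5}:  v_{1} + v_{3} + v_{4} + v_{5} = v_{11}  →  sig = (4;(1))

Sorted signature multiset PRS(X):
    |P|=2: 13 collections, coeffs (), (), (), (1), (1,1), (1,1), (1,1), (1,1), (1,1), (1,1,1), (1,1,1), (1,1,1), (1,2)
    |P|=3: 7 collections, coeffs (1), (1), (1), (1), (1), (1,2), (1,2)
    |P|=4: 2 collections, coeffs (), (1)


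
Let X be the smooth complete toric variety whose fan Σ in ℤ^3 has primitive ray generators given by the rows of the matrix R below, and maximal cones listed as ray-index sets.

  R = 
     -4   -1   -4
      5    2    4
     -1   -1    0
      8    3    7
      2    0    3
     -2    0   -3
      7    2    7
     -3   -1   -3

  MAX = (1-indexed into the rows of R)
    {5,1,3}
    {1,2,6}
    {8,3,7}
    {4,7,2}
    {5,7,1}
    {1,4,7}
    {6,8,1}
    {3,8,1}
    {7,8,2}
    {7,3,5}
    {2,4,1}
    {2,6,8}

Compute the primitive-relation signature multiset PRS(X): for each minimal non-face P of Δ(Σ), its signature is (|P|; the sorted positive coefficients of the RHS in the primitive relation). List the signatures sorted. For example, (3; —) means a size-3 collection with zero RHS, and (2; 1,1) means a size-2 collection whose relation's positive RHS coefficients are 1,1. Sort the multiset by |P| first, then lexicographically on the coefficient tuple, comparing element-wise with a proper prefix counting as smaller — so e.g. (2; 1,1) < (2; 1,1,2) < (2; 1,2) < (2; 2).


Minimal non-faces — 14 found among 8 rays, 12 max cones:

  • {5,6}:  v_{5} + v_{6} = 0  →  sig = (2; —)
  • {2,5}:  v_{2} + v_{5} = v_{7}  →  sig = (2; 1)
  • {3,4}:  v_{3} + v_{4} = v_{7}  →  sig = (2; 1)
  • {3,6}:  v_{3} + v_{6} = v_{8}  →  sig = (2; 1)
  • {4,8}:  v_{4} + v_{8} = v_{2}  →  sig = (2; 1)
  • {5,8}:  v_{5} + v_{8} = v_{3}  →  sig = (2; 1)
  • {6,7}:  v_{6} + v_{7} = v_{2}  →  sig = (2; 1)
  • {2,3}:  v_{2} + v_{3} = v_{7} + v_{8}  →  sig = (2; 1,1)
  • {4,5}:  v_{4} + v_{5} = v_{1} + 2·v_{7}  →  sig = (2; 1,2)
  • {4,6}:  v_{4} + v_{6} = v_{1} + 2·v_{2}  →  sig = (2; 1,2)
  • {1,7,8}:  v_{1} + v_{7} + v_{8} = 0  →  sig = (3; —)
  • {1,2,7}:  v_{1} + v_{2} + v_{7} = v_{4}  →  sig = (3; 1)
  • {1,2,8}:  v_{1} + v_{2} + v_{8} = v_{6}  →  sig = (3; 1)
  • {1,3,7}:  v_{1} + v_{3} + v_{7} = v_{5}  →  sig = (3; 1)

Sorted signature multiset PRS(X):
[(2; —), (2; 1), (2; 1), (2; 1), (2; 1), (2; 1), (2; 1), (2; 1,1), (2; 1,2), (2; 1,2), (3; —), (3; 1), (3; 1), (3; 1)]


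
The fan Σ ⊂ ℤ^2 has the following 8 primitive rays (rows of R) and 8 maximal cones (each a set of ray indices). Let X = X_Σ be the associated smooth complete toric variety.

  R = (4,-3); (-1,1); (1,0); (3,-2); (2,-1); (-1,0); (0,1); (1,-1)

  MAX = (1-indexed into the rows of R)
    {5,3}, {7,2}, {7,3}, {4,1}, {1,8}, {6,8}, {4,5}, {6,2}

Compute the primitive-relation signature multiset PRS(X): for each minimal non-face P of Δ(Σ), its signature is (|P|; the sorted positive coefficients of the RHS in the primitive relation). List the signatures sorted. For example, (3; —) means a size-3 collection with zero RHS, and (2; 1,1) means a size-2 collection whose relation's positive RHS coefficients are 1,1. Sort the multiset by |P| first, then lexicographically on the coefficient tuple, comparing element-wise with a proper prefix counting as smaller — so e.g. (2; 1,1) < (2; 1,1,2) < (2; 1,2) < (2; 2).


The 20 primitive collections of Σ (r=8, n=2):

  • {2,8}:  v_{2} + v_{8} = 0  →  sig = (2; —)
  • {3,6}:  v_{3} + v_{6} = 0  →  sig = (2; —)
  • {1,2}:  v_{1} + v_{2} = v_{4}  →  sig = (2; 1)
  • {2,3}:  v_{2} + v_{3} = v_{7}  →  sig = (2; 1)
  • {2,4}:  v_{2} + v_{4} = v_{5}  →  sig = (2; 1)
  • {2,5}:  v_{2} + v_{5} = v_{3}  →  sig = (2; 1)
  • {3,8}:  v_{3} + v_{8} = v_{5}  →  sig = (2; 1)
  • {4,8}:  v_{4} + v_{8} = v_{1}  →  sig = (2; 1)
  • {5,6}:  v_{5} + v_{6} = v_{8}  →  sig = (2; 1)
  • {5,8}:  v_{5} + v_{8} = v_{4}  →  sig = (2; 1)
  • {6,7}:  v_{6} + v_{7} = v_{2}  →  sig = (2; 1)
  • {7,8}:  v_{7} + v_{8} = v_{3}  →  sig = (2; 1)
  • {1,3}:  v_{1} + v_{3} = v_{4} + v_{5}  →  sig = (2; 1,1)
  • {4,7}:  v_{4} + v_{7} = v_{3} + v_{5}  →  sig = (2; 1,1)
  • {1,5}:  v_{1} + v_{5} = 2·v_{4}  →  sig = (2; 2)
  • {1,7}:  v_{1} + v_{7} = 2·v_{5}  →  sig = (2; 2)
  • {3,4}:  v_{3} + v_{4} = 2·v_{5}  →  sig = (2; 2)
  • {4,6}:  v_{4} + v_{6} = 2·v_{8}  →  sig = (2; 2)
  • {5,7}:  v_{5} + v_{7} = 2·v_{3}  →  sig = (2; 2)
  • {1,6}:  v_{1} + v_{6} = 3·v_{8}  →  sig = (2; 3)

Signatures (|P|; sorted positive RHS coefficients), sorted:
    |P|=2: 20 collections, coeffs (), (), (1), (1), (1), (1), (1), (1), (1), (1), (1), (1), (1,1), (1,1), (2), (2), (2), (2), (2), (3)


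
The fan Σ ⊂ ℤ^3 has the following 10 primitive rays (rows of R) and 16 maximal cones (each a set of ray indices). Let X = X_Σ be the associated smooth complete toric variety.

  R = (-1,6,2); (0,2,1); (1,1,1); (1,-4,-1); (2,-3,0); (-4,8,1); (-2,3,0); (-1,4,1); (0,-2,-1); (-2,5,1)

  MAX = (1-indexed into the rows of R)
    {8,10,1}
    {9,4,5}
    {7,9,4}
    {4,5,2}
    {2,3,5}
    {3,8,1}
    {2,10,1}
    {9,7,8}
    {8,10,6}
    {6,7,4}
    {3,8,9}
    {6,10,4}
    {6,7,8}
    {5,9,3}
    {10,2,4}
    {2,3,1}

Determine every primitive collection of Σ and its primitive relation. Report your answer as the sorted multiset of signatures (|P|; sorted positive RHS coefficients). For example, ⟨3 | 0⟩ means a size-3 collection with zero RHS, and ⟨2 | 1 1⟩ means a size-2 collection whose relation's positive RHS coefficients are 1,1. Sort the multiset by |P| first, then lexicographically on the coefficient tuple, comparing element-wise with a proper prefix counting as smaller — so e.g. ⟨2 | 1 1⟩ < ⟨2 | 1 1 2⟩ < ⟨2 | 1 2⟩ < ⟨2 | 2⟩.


The 21 primitive collections of Σ (r=10, n=3):

  P={2,9}:  v_{2} + v_{9} = 0  ⟹  sig = ⟨2 | 0⟩
  P={4,8}:  v_{4} + v_{8} = 0  ⟹  sig = ⟨2 | 0⟩
  P={5,7}:  v_{5} + v_{7} = 0  ⟹  sig = ⟨2 | 0⟩
  P={1,4}:  v_{1} + v_{4} = v_{2}  ⟹  sig = ⟨2 | 1⟩
  P={1,9}:  v_{1} + v_{9} = v_{8}  ⟹  sig = ⟨2 | 1⟩
  P={2,7}:  v_{2} + v_{7} = v_{10}  ⟹  sig = ⟨2 | 1⟩
  P={2,8}:  v_{2} + v_{8} = v_{1}  ⟹  sig = ⟨2 | 1⟩
  P={3,4}:  v_{3} + v_{4} = v_{5}  ⟹  sig = ⟨2 | 1⟩
  P={3,7}:  v_{3} + v_{7} = v_{8}  ⟹  sig = ⟨2 | 1⟩
  P={3,10}:  v_{3} + v_{10} = v_{1}  ⟹  sig = ⟨2 | 1⟩
  P={5,6}:  v_{5} + v_{6} = v_{10}  ⟹  sig = ⟨2 | 1⟩
  P={5,8}:  v_{5} + v_{8} = v_{3}  ⟹  sig = ⟨2 | 1⟩
  P={5,10}:  v_{5} + v_{10} = v_{2}  ⟹  sig = ⟨2 | 1⟩
  P={7,10}:  v_{7} + v_{10} = v_{6}  ⟹  sig = ⟨2 | 1⟩
  P={9,10}:  v_{9} + v_{10} = v_{7}  ⟹  sig = ⟨2 | 1⟩
  P={1,5}:  v_{1} + v_{5} = v_{2} + v_{3}  ⟹  sig = ⟨2 | 1 1⟩
  P={1,7}:  v_{1} + v_{7} = v_{8} + v_{10}  ⟹  sig = ⟨2 | 1 1⟩
  P={3,6}:  v_{3} + v_{6} = v_{8} + v_{10}  ⟹  sig = ⟨2 | 1 1⟩
  P={1,6}:  v_{1} + v_{6} = v_{8} + 2·v_{10}  ⟹  sig = ⟨2 | 1 2⟩
  P={2,6}:  v_{2} + v_{6} = 2·v_{10}  ⟹  sig = ⟨2 | 2⟩
  P={6,9}:  v_{6} + v_{9} = 2·v_{7}  ⟹  sig = ⟨2 | 2⟩

Signatures (|P|; sorted positive RHS coefficients), sorted:
{ ⟨2 | 0⟩ ×3,  ⟨2 | 1⟩ ×12,  ⟨2 | 1 1⟩ ×3,  ⟨2 | 1 2⟩,  ⟨2 | 2⟩ ×2 }


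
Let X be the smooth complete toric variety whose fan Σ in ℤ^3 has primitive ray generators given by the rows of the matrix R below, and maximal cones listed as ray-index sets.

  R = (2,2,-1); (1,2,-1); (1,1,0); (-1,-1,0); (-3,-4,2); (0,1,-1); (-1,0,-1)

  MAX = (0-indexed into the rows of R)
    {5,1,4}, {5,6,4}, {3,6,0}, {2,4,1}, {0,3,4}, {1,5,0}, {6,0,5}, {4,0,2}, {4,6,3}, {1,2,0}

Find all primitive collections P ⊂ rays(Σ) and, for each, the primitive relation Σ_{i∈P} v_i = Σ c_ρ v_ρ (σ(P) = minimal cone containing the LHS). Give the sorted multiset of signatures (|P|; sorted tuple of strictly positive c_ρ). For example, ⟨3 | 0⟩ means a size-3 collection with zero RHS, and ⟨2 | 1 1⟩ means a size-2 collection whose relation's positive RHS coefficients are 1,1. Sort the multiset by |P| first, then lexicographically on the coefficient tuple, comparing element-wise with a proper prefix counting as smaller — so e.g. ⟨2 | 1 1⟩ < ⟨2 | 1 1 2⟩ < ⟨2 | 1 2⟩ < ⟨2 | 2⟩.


The 9 primitive collections of Σ (r=7, n=3):

  P = {2,3}:  v_{2} + v_{3} = 0 ; sig = ⟨2 | 0⟩
  P = {1,3}:  v_{1} + v_{3} = v_{5} ; sig = ⟨2 | 1⟩
  P = {2,5}:  v_{2} + v_{5} = v_{1} ; sig = ⟨2 | 1⟩
  P = {2,6}:  v_{2} + v_{6} = v_{5} ; sig = ⟨2 | 1⟩
  P = {3,5}:  v_{3} + v_{5} = v_{6} ; sig = ⟨2 | 1⟩
  P = {1,6}:  v_{1} + v_{6} = 2·v_{5} ; sig = ⟨2 | 2⟩
  P = {0,1,4}:  v_{0} + v_{1} + v_{4} = 0 ; sig = ⟨3 | 0⟩
  P = {0,4,5}:  v_{0} + v_{4} + v_{5} = v_{3} ; sig = ⟨3 | 1⟩
  P = {0,4,6}:  v_{0} + v_{4} + v_{6} = 2·v_{3} ; sig = ⟨3 | 2⟩

Signatures (|P|; sorted positive RHS coefficients), sorted:
    ⟨2 | 0⟩
    ⟨2 | 1⟩
    ⟨2 | 1⟩
    ⟨2 | 1⟩
    ⟨2 | 1⟩
    ⟨2 | 2⟩
    ⟨3 | 0⟩
    ⟨3 | 1⟩
    ⟨3 | 2⟩


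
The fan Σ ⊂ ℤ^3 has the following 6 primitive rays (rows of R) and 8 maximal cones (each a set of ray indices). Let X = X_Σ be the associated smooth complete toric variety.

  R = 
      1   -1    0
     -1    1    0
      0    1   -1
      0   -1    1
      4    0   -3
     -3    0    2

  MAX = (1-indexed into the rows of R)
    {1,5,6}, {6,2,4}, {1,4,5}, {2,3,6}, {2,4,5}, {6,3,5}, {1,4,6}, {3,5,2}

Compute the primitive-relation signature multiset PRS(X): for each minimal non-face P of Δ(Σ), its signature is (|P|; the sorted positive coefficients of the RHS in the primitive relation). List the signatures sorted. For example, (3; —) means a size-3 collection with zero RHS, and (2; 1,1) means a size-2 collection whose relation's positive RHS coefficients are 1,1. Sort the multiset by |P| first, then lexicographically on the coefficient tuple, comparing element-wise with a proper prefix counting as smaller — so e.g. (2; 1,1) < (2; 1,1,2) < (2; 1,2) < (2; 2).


The 5 primitive collections of Σ (r=6, n=3):

  P = {1,2}:  v_{1} + v_{2} = 0 ; sig = (2; —)
  P = {3,4}:  v_{3} + v_{4} = 0 ; sig = (2; —)
  P = {1,3}:  v_{1} + v_{3} = v_{5} + v_{6} ; sig = (2; 1,1)
  P = {2,5,6}:  v_{2} + v_{5} + v_{6} = v_{3} ; sig = (3; 1)
  P = {4,5,6}:  v_{4} + v_{5} + v_{6} = v_{1} ; sig = (3; 1)

Signatures (|P|; sorted positive RHS coefficients), sorted:
{ (2; —) ×2,  (2; 1,1),  (3; 1) ×2 }


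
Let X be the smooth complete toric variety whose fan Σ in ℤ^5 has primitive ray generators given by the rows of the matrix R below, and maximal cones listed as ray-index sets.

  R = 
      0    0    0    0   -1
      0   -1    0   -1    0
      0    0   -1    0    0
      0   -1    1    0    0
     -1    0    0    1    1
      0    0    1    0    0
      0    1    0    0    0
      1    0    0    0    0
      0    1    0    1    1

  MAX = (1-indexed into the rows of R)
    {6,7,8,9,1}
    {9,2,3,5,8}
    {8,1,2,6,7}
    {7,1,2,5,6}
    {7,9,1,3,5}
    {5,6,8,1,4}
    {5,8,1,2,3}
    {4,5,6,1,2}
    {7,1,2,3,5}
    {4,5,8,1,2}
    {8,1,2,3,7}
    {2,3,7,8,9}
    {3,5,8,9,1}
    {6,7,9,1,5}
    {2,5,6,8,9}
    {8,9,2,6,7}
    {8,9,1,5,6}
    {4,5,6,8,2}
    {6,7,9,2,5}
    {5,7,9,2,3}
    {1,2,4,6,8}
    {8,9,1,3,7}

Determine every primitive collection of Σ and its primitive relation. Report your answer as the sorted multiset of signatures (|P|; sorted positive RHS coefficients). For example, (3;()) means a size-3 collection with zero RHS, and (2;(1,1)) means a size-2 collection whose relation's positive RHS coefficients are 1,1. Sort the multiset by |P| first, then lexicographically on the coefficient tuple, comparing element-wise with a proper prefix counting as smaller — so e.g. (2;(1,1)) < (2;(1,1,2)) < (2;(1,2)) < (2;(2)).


The 7 primitive collections of Σ (r=9, n=5):

  P = {3,6}:  v_{3} + v_{6} = 0  so sig = (2;())
  P = {4,7}:  v_{4} + v_{7} = v_{6}  so sig = (2;(1))
  P = {4,9}:  v_{4} + v_{9} = v_{5} + v_{6} + v_{8}  so sig = (2;(1,1,1))
  P = {3,4}:  v_{3} + v_{4} = v_{1} + v_{2} + v_{5} + v_{8}  so sig = (2;(1,1,1,1))
  P = {1,2,9}:  v_{1} + v_{2} + v_{9} = 0  so sig = (3;())
  P = {5,7,8}:  v_{5} + v_{7} + v_{8} = v_{9}  so sig = (3;(1))
  P = {1,2,5,6,8}:  v_{1} + v_{2} + v_{5} + v_{6} + v_{8} = v_{4}  so sig = (5;(1))

so the primitive-relation signature multiset is
[(2;()), (2;(1)), (2;(1,1,1)), (2;(1,1,1,1)), (3;()), (3;(1)), (5;(1))]


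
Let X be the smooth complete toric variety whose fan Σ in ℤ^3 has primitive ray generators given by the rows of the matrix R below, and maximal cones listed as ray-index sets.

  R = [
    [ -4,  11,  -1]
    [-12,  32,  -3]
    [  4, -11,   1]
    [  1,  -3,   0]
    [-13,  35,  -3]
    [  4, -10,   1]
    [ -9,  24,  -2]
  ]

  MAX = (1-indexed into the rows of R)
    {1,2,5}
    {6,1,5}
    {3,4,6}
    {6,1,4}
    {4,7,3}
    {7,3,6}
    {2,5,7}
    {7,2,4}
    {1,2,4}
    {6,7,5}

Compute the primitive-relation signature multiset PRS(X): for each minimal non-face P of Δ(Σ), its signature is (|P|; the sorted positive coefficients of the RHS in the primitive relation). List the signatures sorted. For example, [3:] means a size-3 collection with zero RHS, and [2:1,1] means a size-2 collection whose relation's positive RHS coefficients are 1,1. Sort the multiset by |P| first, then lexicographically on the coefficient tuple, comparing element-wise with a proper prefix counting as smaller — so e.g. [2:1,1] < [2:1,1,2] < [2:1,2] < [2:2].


Σ has 7 primitive collections:

  P={1,3}:  v_{1} + v_{3} = 0 — sig = [2:]
  P={1,7}:  v_{1} + v_{7} = v_{5} — sig = [2:1]
  P={3,5}:  v_{3} + v_{5} = v_{7} — sig = [2:1]
  P={4,5}:  v_{4} + v_{5} = v_{2} — sig = [2:1]
  P={2,3}:  v_{2} + v_{3} = v_{4} + v_{7} — sig = [2:1,1]
  P={2,6}:  v_{2} + v_{6} = 2·v_{1} — sig = [2:2]
  P={4,6,7}:  v_{4} + v_{6} + v_{7} = v_{1} — sig = [3:1]

Sorted signature multiset PRS(X):
    [2:]
    [2:1]
    [2:1]
    [2:1]
    [2:1,1]
    [2:2]
    [3:1]


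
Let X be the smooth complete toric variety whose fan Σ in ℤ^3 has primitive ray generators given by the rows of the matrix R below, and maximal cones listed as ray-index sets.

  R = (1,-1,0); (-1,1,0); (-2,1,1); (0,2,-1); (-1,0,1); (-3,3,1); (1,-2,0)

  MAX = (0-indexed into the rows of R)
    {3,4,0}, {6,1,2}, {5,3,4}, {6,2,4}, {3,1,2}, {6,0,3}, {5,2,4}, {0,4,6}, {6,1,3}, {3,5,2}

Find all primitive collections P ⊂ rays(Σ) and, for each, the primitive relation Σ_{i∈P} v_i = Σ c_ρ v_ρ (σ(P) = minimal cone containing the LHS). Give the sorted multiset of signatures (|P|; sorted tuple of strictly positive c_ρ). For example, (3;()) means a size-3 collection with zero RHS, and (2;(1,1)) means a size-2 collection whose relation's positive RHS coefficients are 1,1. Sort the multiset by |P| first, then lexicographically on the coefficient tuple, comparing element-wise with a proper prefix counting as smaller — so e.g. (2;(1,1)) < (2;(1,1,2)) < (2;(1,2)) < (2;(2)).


Minimal non-faces — 9 found among 7 rays, 10 max cones:

  • {0,1}:  v_{0} + v_{1} = 0  so sig = (2;())
  • {0,2}:  v_{0} + v_{2} = v_{4}  so sig = (2;(1))
  • {1,4}:  v_{1} + v_{4} = v_{2}  so sig = (2;(1))
  • {5,6}:  v_{5} + v_{6} = v_{2}  so sig = (2;(1))
  • {0,5}:  v_{0} + v_{5} = v_{3} + 2·v_{4}  so sig = (2;(1,2))
  • {1,5}:  v_{1} + v_{5} = 2·v_{2} + v_{3}  so sig = (2;(1,2))
  • {3,4,6}:  v_{3} + v_{4} + v_{6} = 0  so sig = (3;())
  • {2,3,4}:  v_{2} + v_{3} + v_{4} = v_{5}  so sig = (3;(1))
  • {2,3,6}:  v_{2} + v_{3} + v_{6} = v_{1}  so sig = (3;(1))

so the primitive-relation signature multiset is
    (2;())
    (2;(1))
    (2;(1))
    (2;(1))
    (2;(1,2))
    (2;(1,2))
    (3;())
    (3;(1))
    (3;(1))


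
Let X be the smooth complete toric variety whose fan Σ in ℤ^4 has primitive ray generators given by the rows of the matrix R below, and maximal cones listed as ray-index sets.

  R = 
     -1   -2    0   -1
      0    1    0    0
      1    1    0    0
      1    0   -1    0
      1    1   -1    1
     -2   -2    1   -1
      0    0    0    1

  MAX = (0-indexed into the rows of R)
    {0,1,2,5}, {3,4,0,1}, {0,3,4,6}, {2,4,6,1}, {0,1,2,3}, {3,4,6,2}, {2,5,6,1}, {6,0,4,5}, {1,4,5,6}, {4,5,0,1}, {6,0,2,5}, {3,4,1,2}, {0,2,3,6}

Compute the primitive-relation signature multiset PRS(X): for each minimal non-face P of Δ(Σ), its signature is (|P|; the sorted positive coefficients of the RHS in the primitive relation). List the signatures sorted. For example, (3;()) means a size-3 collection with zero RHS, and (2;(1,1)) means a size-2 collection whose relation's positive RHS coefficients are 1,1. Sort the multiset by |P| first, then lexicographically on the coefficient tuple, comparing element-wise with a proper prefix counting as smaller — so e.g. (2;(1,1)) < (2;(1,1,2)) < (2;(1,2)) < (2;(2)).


Σ has 5 primitive collections:

  P={3,5}:  v_{3} + v_{5} = v_{0}  →  sig = (2;(1))
  P={2,4,5}:  v_{2} + v_{4} + v_{5} = 0  →  sig = (3;())
  P={0,2,4}:  v_{0} + v_{2} + v_{4} = v_{3}  →  sig = (3;(1))
  P={1,3,6}:  v_{1} + v_{3} + v_{6} = v_{4}  →  sig = (3;(1))
  P={0,1,6}:  v_{0} + v_{1} + v_{6} = v_{4} + v_{5}  →  sig = (3;(1,1))

Sorted signature multiset PRS(X):
[(2;(1)), (3;()), (3;(1)), (3;(1)), (3;(1,1))]


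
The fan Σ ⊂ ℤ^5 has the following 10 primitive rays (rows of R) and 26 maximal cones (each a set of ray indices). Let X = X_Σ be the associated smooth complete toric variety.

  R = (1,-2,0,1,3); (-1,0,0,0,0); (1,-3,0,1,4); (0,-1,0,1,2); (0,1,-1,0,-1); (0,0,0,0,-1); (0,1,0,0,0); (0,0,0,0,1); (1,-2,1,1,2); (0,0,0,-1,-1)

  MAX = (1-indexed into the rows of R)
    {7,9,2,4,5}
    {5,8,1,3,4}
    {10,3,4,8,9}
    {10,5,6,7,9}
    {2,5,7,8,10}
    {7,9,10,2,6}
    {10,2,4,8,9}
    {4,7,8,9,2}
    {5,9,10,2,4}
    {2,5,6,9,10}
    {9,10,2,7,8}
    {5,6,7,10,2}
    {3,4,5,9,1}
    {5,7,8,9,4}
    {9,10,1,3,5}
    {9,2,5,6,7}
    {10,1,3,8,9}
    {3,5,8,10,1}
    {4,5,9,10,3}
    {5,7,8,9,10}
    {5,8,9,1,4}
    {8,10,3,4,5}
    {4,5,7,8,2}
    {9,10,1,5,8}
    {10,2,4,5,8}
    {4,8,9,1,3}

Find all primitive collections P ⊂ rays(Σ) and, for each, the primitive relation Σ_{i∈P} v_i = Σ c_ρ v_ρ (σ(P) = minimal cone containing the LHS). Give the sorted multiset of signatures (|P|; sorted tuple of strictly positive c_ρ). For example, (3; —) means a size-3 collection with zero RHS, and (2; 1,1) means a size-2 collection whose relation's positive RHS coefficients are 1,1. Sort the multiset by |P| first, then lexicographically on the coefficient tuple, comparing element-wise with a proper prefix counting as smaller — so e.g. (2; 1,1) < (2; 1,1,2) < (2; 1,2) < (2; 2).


14 collections generate NE(X_Σ); each relation:

  {6,8}:  v_{6} + v_{8} = 0  so sig = (2; —)
  {3,7}:  v_{3} + v_{7} = v_{1} + v_{8}  so sig = (2; 1,1)
  {4,6}:  v_{4} + v_{6} = v_{2} + v_{5} + v_{9}  so sig = (2; 1,1,1)
  {1,6}:  v_{1} + v_{6} = v_{4} + v_{5} + v_{9} + v_{10}  so sig = (2; 1,1,1,1)
  {1,7}:  v_{1} + v_{7} = v_{5} + 2·v_{8} + v_{9}  so sig = (2; 1,1,2)
  {3,6}:  v_{3} + v_{6} = 2·v_{4} + v_{5} + v_{9} + 2·v_{10}  so sig = (2; 1,1,2,2)
  {1,2}:  v_{1} + v_{2} = 2·v_{4} + v_{10}  so sig = (2; 1,2)
  {2,3}:  v_{2} + v_{3} = 3·v_{4} + 2·v_{10}  so sig = (2; 2,3)
  {1,4,10}:  v_{1} + v_{4} + v_{10} = v_{3}  so sig = (3; 1)
  {4,7,10}:  v_{4} + v_{7} + v_{10} = v_{8}  so sig = (3; 1)
  {2,5,8,9}:  v_{2} + v_{5} + v_{8} + v_{9} = v_{4}  so sig = (4; 1)
  {3,5,8,9}:  v_{3} + v_{5} + v_{8} + v_{9} = 2·v_{1}  so sig = (4; 2)
  {2,5,7,9,10}:  v_{2} + v_{5} + v_{7} + v_{9} + v_{10} = 0  so sig = (5; —)
  {4,5,8,9,10}:  v_{4} + v_{5} + v_{8} + v_{9} + v_{10} = v_{1}  so sig = (5; 1)

Sorted signature multiset PRS(X):
    (2; —)
    (2; 1,1)
    (2; 1,1,1)
    (2; 1,1,1,1)
    (2; 1,1,2)
    (2; 1,1,2,2)
    (2; 1,2)
    (2; 2,3)
    (3; 1)
    (3; 1)
    (4; 1)
    (4; 2)
    (5; —)
    (5; 1)


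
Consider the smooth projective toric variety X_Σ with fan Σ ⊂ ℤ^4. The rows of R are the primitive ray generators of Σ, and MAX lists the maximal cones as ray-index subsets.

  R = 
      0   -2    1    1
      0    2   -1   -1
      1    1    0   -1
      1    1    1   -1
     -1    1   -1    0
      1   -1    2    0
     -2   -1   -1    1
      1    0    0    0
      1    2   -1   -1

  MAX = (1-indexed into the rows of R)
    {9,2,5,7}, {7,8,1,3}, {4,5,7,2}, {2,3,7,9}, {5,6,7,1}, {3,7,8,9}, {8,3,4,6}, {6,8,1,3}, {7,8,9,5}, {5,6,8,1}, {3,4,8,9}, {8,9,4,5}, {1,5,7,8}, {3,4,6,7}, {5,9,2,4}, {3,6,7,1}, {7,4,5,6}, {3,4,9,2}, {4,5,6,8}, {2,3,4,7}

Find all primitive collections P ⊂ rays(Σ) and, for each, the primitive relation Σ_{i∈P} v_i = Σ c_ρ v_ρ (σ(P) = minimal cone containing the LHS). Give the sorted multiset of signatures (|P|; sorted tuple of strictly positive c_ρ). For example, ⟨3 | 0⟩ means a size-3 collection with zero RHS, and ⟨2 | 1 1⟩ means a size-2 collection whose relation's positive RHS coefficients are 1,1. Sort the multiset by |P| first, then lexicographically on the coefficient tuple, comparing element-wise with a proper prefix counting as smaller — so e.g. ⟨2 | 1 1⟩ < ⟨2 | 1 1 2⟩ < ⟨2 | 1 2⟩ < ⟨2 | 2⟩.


Σ has 10 primitive collections:

  P={1,2}:  v_{1} + v_{2} = 0  →  sig = ⟨2 | 0⟩
  P={1,4}:  v_{1} + v_{4} = v_{6}  →  sig = ⟨2 | 1⟩
  P={1,9}:  v_{1} + v_{9} = v_{8}  →  sig = ⟨2 | 1⟩
  P={2,6}:  v_{2} + v_{6} = v_{4}  →  sig = ⟨2 | 1⟩
  P={2,8}:  v_{2} + v_{8} = v_{9}  →  sig = ⟨2 | 1⟩
  P={3,5}:  v_{3} + v_{5} = v_{2}  →  sig = ⟨2 | 1⟩
  P={6,9}:  v_{6} + v_{9} = v_{4} + v_{8}  →  sig = ⟨2 | 1 1⟩
  P={4,7,8}:  v_{4} + v_{7} + v_{8} = 0  →  sig = ⟨3 | 0⟩
  P={4,7,9}:  v_{4} + v_{7} + v_{9} = v_{2}  →  sig = ⟨3 | 1⟩
  P={6,7,8}:  v_{6} + v_{7} + v_{8} = v_{1}  →  sig = ⟨3 | 1⟩

Sorted signature multiset PRS(X):
    |P|=2: 7 collections, coeffs (), (1), (1), (1), (1), (1), (1,1)
    |P|=3: 3 collections, coeffs (), (1), (1)


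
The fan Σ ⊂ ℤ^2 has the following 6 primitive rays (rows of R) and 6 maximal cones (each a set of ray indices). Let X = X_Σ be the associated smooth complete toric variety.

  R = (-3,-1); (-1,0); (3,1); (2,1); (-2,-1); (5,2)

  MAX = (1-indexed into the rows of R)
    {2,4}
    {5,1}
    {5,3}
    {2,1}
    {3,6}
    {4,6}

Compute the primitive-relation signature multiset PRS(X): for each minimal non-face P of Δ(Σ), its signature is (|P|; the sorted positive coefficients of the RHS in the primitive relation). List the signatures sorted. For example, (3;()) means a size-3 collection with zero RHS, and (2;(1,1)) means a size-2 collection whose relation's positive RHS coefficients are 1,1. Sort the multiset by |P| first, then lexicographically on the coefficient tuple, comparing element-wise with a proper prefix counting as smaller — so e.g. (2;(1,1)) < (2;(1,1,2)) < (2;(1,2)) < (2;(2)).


Primitive collections (9):

  P = {1,3}:  v_{1} + v_{3} = 0  ⇒ sig = (2;())
  P = {4,5}:  v_{4} + v_{5} = 0  ⇒ sig = (2;())
  P = {1,4}:  v_{1} + v_{4} = v_{2}  ⇒ sig = (2;(1))
  P = {1,6}:  v_{1} + v_{6} = v_{4}  ⇒ sig = (2;(1))
  P = {2,3}:  v_{2} + v_{3} = v_{4}  ⇒ sig = (2;(1))
  P = {2,5}:  v_{2} + v_{5} = v_{1}  ⇒ sig = (2;(1))
  P = {3,4}:  v_{3} + v_{4} = v_{6}  ⇒ sig = (2;(1))
  P = {5,6}:  v_{5} + v_{6} = v_{3}  ⇒ sig = (2;(1))
  P = {2,6}:  v_{2} + v_{6} = 2·v_{4}  ⇒ sig = (2;(2))

Sorted signature multiset PRS(X):
    (2;())
    (2;())
    (2;(1))
    (2;(1))
    (2;(1))
    (2;(1))
    (2;(1))
    (2;(1))
    (2;(2))


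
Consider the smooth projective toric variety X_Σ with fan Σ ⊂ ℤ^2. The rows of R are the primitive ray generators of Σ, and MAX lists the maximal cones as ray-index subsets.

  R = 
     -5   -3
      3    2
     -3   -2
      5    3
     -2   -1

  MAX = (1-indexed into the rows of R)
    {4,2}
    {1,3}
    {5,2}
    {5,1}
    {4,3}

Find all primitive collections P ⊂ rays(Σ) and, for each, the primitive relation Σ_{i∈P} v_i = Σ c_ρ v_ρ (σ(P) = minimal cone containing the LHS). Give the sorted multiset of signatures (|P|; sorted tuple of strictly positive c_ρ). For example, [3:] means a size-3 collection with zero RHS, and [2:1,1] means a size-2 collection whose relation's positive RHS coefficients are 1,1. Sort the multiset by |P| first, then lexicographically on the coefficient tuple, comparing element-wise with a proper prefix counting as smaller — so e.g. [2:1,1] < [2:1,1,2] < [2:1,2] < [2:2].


|primitive collections| = 5. Relations:

  P={1,4}:  v_{1} + v_{4} = 0  so sig = [2:]
  P={2,3}:  v_{2} + v_{3} = 0  so sig = [2:]
  P={1,2}:  v_{1} + v_{2} = v_{5}  so sig = [2:1]
  P={3,5}:  v_{3} + v_{5} = v_{1}  so sig = [2:1]
  P={4,5}:  v_{4} + v_{5} = v_{2}  so sig = [2:1]

Hence PRS(X_Σ) =
    |P|=2: 5 collections, coeffs (), (), (1), (1), (1)


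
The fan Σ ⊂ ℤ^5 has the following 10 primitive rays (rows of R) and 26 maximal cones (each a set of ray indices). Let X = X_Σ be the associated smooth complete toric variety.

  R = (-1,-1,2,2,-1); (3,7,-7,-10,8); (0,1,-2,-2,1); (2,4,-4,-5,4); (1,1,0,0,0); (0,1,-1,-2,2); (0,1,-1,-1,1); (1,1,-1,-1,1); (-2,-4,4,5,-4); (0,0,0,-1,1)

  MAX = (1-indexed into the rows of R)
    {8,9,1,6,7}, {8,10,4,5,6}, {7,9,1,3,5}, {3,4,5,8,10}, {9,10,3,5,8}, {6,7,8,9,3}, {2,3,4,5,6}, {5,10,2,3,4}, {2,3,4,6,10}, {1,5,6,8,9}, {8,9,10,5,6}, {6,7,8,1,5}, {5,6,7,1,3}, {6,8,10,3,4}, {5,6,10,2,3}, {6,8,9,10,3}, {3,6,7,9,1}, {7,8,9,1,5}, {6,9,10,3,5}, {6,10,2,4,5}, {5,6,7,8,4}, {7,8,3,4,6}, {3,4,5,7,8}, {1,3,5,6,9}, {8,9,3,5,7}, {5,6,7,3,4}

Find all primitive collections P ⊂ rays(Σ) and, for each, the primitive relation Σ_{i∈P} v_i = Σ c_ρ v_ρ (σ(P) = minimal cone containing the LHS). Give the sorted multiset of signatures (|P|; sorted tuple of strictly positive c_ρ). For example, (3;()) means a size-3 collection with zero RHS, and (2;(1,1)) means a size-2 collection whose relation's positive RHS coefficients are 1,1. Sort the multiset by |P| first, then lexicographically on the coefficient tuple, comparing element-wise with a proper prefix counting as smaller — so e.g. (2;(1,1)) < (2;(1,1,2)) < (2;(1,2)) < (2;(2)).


Δ(Σ) — 10 vertices, 12 min non-faces:

  P={4,9}:  v_{4} + v_{9} = 0  →  sig = (2;())
  P={7,10}:  v_{7} + v_{10} = v_{6}  →  sig = (2;(1))
  P={1,4}:  v_{1} + v_{4} = v_{5} + v_{6} + v_{7}  →  sig = (2;(1,1,1))
  P={2,9}:  v_{2} + v_{9} = v_{3} + v_{5} + v_{6} + v_{10}  →  sig = (2;(1,1,1,1))
  P={2,7}:  v_{2} + v_{7} = v_{3} + v_{4} + v_{5} + 2·v_{6}  →  sig = (2;(1,1,1,2))
  P={1,10}:  v_{1} + v_{10} = v_{5} + 2·v_{6} + v_{9}  →  sig = (2;(1,1,2))
  P={2,8}:  v_{2} + v_{8} = 2·v_{4} + v_{10}  →  sig = (2;(1,2))
  P={1,2}:  v_{1} + v_{2} = v_{3} + 2·v_{5} + 3·v_{6}  →  sig = (2;(1,2,3))
  P={1,3,8}:  v_{1} + v_{3} + v_{8} = v_{7}  →  sig = (3;(1))
  P={3,5,6,8}:  v_{3} + v_{5} + v_{6} + v_{8} = v_{4}  →  sig = (4;(1))
  P={5,6,7,9}:  v_{5} + v_{6} + v_{7} + v_{9} = v_{1}  →  sig = (4;(1))
  P={3,4,5,6,10}:  v_{3} + v_{4} + v_{5} + v_{6} + v_{10} = v_{2}  →  sig = (5;(1))

Signatures (|P|; sorted positive RHS coefficients), sorted:
[(2;()), (2;(1)), (2;(1,1,1)), (2;(1,1,1,1)), (2;(1,1,1,2)), (2;(1,1,2)), (2;(1,2)), (2;(1,2,3)), (3;(1)), (4;(1)), (4;(1)), (5;(1))]
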